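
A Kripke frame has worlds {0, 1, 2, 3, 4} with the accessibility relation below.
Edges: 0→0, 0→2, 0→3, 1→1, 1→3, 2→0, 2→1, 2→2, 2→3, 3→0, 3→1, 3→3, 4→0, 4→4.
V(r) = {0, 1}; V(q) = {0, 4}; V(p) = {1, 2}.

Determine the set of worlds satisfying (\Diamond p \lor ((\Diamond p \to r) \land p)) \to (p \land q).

4

Let φ = (\Diamond p \lor ((\Diamond p \to r) \land p)) \to (p \land q). Evaluate φ at each world:
  0 (successors {0, 2, 3}): φ is false.
  1 (successors {1, 3}): φ is false.
  2 (successors {0, 1, 2, 3}): φ is false.
  3 (successors {0, 1, 3}): φ is false.
  4 (successors {0, 4}): φ is true.
For instance, at 4:
  At 4: \Diamond p \lor ((\Diamond p \to r) \land p) is false, p \land q is false, so (\Diamond p \lor ((\Diamond p \to r) \land p)) \to (p \land q) is true.
    At 4: \Diamond p is false, (\Diamond p \to r) \land p is false, so \Diamond p \lor ((\Diamond p \to r) \land p) is false.
      At 4: \Diamond p requires p at some successor in {0, 4}.
        At 0: p is false.
        At 4: p is false.
      So \Diamond p is false at 4.
      At 4: \Diamond p \to r is true, p is false, so (\Diamond p \to r) \land p is false.
Satisfying worlds: {4}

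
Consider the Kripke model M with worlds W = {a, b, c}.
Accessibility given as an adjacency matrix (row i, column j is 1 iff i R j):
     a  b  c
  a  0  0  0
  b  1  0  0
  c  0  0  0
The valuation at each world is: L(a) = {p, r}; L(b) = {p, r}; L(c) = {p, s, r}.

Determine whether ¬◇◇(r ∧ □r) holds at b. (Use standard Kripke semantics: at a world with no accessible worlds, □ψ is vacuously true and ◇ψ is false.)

Yes

Recall that □ψ holds at a world iff ψ holds at every accessible world, and ◇ψ holds iff ψ holds at some accessible world.
At b: ◇◇(r ∧ □r) is false, so ¬◇◇(r ∧ □r) is true.
  At b: ◇◇(r ∧ □r) requires ◇(r ∧ □r) at some successor in {a}.
    At a: ◇(r ∧ □r) is false.
  So ◇◇(r ∧ □r) is false at b.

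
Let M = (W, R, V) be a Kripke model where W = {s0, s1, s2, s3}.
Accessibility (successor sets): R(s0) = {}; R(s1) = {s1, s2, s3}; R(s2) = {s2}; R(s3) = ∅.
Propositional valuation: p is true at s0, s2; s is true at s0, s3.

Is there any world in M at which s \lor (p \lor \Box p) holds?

Yes

Let φ = s \lor (p \lor \Box p). Evaluate φ at each world:
  s0 (successors ∅): φ is true.
  s1 (successors {s1, s2, s3}): φ is false.
  s2 (successors {s2}): φ is true.
  s3 (successors ∅): φ is true.
Detail at s0 (witness):
  At s0: s is true, p \lor \Box p is true, so s \lor (p \lor \Box p) is true.
    At s0: p is true, \Box p is true, so p \lor \Box p is true.
      At s0: no accessible worlds, so \Box p holds vacuously.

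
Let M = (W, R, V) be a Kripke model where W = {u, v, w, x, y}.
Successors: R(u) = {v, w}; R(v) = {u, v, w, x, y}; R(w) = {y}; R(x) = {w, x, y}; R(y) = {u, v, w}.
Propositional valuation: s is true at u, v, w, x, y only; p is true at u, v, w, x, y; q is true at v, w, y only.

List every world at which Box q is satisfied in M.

Recall that Box ψ holds at a world iff ψ holds at every accessible world, and Dia ψ holds iff ψ holds at some accessible world.
Let φ = Box q. Evaluate φ at each world:
  u (successors {v, w}): φ is true.
  v (successors {u, v, w, x, y}): φ is false.
  w (successors {y}): φ is true.
  x (successors {w, x, y}): φ is false.
  y (successors {u, v, w}): φ is false.
For instance, at v:
  At v: Box q requires q at every successor {u, v, w, x, y}.
    q fails at u, so Box q is false at v.
Satisfying worlds: {u, w}

u, w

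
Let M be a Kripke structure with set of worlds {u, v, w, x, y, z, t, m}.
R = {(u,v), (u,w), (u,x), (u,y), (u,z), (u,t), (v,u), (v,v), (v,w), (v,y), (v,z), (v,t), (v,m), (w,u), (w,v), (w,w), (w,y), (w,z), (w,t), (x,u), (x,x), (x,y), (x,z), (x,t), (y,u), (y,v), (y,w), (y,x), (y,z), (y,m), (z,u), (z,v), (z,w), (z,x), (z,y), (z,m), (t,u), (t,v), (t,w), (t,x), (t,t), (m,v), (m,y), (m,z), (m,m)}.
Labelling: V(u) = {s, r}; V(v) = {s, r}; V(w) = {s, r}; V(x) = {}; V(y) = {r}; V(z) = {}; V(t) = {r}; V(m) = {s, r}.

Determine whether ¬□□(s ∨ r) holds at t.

Recall that □ψ holds at a world iff ψ holds at every accessible world, and ◇ψ holds iff ψ holds at some accessible world.
At t: □□(s ∨ r) is false, so ¬□□(s ∨ r) is true.
  At t: □□(s ∨ r) requires □(s ∨ r) at every successor {u, v, w, x, t}.
    □(s ∨ r) fails at u, so □□(s ∨ r) is false at t.
      At u: □(s ∨ r) requires s ∨ r at every successor {v, w, x, y, z, t}.
        s ∨ r fails at x, so □(s ∨ r) is false at u.

Yes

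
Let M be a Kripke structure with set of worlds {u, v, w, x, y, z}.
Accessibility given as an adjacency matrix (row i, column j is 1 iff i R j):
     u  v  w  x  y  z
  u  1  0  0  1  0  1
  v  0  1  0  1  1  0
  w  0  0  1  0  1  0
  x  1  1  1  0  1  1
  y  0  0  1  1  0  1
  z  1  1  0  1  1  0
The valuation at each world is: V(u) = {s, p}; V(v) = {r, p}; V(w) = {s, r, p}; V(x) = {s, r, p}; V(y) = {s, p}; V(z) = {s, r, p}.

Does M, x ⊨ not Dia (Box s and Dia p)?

At x: Dia (Box s and Dia p) is true, so not Dia (Box s and Dia p) is false.
  At x: Dia (Box s and Dia p) requires Box s and Dia p at some successor in {u, v, w, y, z}.
    Box s and Dia p holds at u, so Dia (Box s and Dia p) is true at x.
      At u: Box s is true, Dia p is true, so Box s and Dia p is true.

No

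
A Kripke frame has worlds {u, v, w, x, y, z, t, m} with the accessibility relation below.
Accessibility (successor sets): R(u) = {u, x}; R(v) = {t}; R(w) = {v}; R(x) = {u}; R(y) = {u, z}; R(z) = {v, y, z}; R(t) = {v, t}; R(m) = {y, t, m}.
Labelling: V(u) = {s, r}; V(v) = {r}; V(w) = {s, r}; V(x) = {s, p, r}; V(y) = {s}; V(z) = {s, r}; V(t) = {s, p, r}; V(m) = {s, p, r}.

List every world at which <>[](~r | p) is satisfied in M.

w, z, t, m

Let φ = <>[](~r | p). Evaluate φ at each world:
  u (successors {u, x}): φ is false.
  v (successors {t}): φ is false.
  w (successors {v}): φ is true.
  x (successors {u}): φ is false.
  y (successors {u, z}): φ is false.
  z (successors {v, y, z}): φ is true.
  t (successors {v, t}): φ is true.
  m (successors {y, t, m}): φ is true.
For instance, at w:
  At w: <>[](~r | p) requires [](~r | p) at some successor in {v}.
    [](~r | p) holds at v, so <>[](~r | p) is true at w.
      At v: [](~r | p) requires ~r | p at every successor {t}.
        At t: ~r | p is true.
      So [](~r | p) is true at v.
Satisfying worlds: {w, z, t, m}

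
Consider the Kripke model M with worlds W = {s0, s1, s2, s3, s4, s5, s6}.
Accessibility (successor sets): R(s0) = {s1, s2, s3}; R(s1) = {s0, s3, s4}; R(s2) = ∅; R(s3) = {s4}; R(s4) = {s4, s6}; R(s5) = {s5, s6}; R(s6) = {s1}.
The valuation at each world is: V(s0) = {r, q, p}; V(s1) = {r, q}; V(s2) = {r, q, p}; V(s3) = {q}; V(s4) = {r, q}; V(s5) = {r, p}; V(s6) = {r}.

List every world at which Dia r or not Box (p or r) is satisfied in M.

Recall that Box ψ holds at a world iff ψ holds at every accessible world, and Dia ψ holds iff ψ holds at some accessible world.
Let φ = Dia r or not Box (p or r). Evaluate φ at each world:
  s0 (successors {s1, s2, s3}): φ is true.
  s1 (successors {s0, s3, s4}): φ is true.
  s2 (successors ∅): φ is false.
  s3 (successors {s4}): φ is true.
  s4 (successors {s4, s6}): φ is true.
  s5 (successors {s5, s6}): φ is true.
  s6 (successors {s1}): φ is true.
For instance, at s4:
  At s4: Dia r is true, not Box (p or r) is false, so Dia r or not Box (p or r) is true.
    At s4: Dia r requires r at some successor in {s4, s6}.
      r holds at s4, so Dia r is true at s4.
    At s4: Box (p or r) is true, so not Box (p or r) is false.
      At s4: Box (p or r) requires p or r at every successor {s4, s6}.
        At s4: p or r is true.
        At s6: p or r is true.
      So Box (p or r) is true at s4.
Satisfying worlds: {s0, s1, s3, s4, s5, s6}

s0, s1, s3, s4, s5, s6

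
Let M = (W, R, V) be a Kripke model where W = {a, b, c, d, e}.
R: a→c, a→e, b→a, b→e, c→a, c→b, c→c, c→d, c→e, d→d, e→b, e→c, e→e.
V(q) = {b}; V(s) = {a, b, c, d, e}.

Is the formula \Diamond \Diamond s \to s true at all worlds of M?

Yes

Let φ = \Diamond \Diamond s \to s. Evaluate φ at each world:
  a (successors {c, e}): φ is true.
  b (successors {a, e}): φ is true.
  c (successors {a, b, c, d, e}): φ is true.
  d (successors {d}): φ is true.
  e (successors {b, c, e}): φ is true.
For instance, at d:
  At d: \Diamond \Diamond s is true, s is true, so \Diamond \Diamond s \to s is true.
    At d: \Diamond \Diamond s requires \Diamond s at some successor in {d}.
      \Diamond s holds at d, so \Diamond \Diamond s is true at d.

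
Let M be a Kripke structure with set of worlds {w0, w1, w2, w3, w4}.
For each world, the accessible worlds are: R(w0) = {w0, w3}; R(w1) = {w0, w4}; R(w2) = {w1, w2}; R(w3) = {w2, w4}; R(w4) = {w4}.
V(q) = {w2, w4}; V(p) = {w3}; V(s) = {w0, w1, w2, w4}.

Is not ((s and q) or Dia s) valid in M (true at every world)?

Recall that Dia ψ holds at a world iff ψ holds at some accessible world.
Let φ = not ((s and q) or Dia s). Evaluate φ at each world:
  w0 (successors {w0, w3}): φ is false.
  w1 (successors {w0, w4}): φ is false.
  w2 (successors {w1, w2}): φ is false.
  w3 (successors {w2, w4}): φ is false.
  w4 (successors {w4}): φ is false.
Detail at w0 (counterexample):
  At w0: (s and q) or Dia s is true, so not ((s and q) or Dia s) is false.
    At w0: s and q is false, Dia s is true, so (s and q) or Dia s is true.
      At w0: Dia s requires s at some successor in {w0, w3}.
        s holds at w0, so Dia s is true at w0.

No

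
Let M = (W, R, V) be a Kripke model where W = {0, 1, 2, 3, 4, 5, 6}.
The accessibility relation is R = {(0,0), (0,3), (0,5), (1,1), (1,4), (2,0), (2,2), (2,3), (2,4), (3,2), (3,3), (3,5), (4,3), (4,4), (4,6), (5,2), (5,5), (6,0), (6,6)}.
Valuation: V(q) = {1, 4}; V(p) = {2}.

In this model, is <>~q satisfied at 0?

At 0: <>~q requires ~q at some successor in {0, 3, 5}.
  ~q holds at 0, so <>~q is true at 0.

Yes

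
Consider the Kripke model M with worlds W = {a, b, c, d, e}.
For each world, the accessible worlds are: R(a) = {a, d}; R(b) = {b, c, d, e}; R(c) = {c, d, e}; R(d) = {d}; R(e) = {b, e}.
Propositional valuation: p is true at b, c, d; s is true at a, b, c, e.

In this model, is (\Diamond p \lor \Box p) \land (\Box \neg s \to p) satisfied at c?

At c: \Diamond p \lor \Box p is true, \Box \neg s \to p is true, so (\Diamond p \lor \Box p) \land (\Box \neg s \to p) is true.
  At c: \Diamond p is true, \Box p is false, so \Diamond p \lor \Box p is true.
    At c: \Diamond p requires p at some successor in {c, d, e}.
      p holds at c, so \Diamond p is true at c.
    At c: \Box p requires p at every successor {c, d, e}.
      p fails at e, so \Box p is false at c.
  At c: \Box \neg s is false, p is true, so \Box \neg s \to p is true.
    At c: \Box \neg s requires \neg s at every successor {c, d, e}.
      \neg s fails at c, so \Box \neg s is false at c.

Yes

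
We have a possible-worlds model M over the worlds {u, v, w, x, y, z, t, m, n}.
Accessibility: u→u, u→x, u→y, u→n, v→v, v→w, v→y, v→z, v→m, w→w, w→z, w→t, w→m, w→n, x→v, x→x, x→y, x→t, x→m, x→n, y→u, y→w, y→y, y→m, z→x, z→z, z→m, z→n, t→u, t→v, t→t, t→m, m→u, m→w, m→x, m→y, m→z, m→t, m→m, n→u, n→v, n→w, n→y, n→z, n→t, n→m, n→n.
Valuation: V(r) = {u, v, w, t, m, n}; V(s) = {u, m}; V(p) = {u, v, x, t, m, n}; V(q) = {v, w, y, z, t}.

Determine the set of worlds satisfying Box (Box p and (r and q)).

Let φ = Box (Box p and (r and q)). Evaluate φ at each world:
  u (successors {u, x, y, n}): φ is false.
  v (successors {v, w, y, z, m}): φ is false.
  w (successors {w, z, t, m, n}): φ is false.
  x (successors {v, x, y, t, m, n}): φ is false.
  y (successors {u, w, y, m}): φ is false.
  z (successors {x, z, m, n}): φ is false.
  t (successors {u, v, t, m}): φ is false.
  m (successors {u, w, x, y, z, t, m}): φ is false.
  n (successors {u, v, w, y, z, t, m, n}): φ is false.
For instance, at t:
  At t: Box (Box p and (r and q)) requires Box p and (r and q) at every successor {u, v, t, m}.
    Box p and (r and q) fails at u, so Box (Box p and (r and q)) is false at t.
      At u: Box p is false, r and q is false, so Box p and (r and q) is false.
Satisfying worlds: none.

none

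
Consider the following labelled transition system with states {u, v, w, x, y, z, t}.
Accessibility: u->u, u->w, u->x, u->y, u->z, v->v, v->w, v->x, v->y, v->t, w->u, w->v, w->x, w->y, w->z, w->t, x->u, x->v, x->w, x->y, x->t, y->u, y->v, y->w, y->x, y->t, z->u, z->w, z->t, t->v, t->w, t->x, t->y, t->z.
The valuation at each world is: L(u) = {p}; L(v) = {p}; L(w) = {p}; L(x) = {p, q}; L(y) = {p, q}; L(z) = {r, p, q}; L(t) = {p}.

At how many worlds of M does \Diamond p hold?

7

Let φ = \Diamond p. Evaluate φ at each world:
  u (successors {u, w, x, y, z}): φ is true.
  v (successors {v, w, x, y, t}): φ is true.
  w (successors {u, v, x, y, z, t}): φ is true.
  x (successors {u, v, w, y, t}): φ is true.
  y (successors {u, v, w, x, t}): φ is true.
  z (successors {u, w, t}): φ is true.
  t (successors {v, w, x, y, z}): φ is true.
For instance, at w:
  At w: \Diamond p requires p at some successor in {u, v, x, y, z, t}.
    p holds at u, so \Diamond p is true at w.
Satisfying worlds: {u, v, w, x, y, z, t}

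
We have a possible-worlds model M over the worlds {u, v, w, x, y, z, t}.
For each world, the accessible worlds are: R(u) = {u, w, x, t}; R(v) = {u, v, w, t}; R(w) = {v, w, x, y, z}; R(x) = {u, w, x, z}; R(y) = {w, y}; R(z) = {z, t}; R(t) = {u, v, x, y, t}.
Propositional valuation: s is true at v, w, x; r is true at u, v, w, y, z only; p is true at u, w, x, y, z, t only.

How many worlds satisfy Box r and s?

Let φ = Box r and s. Evaluate φ at each world:
  u (successors {u, w, x, t}): φ is false.
  v (successors {u, v, w, t}): φ is false.
  w (successors {v, w, x, y, z}): φ is false.
  x (successors {u, w, x, z}): φ is false.
  y (successors {w, y}): φ is false.
  z (successors {z, t}): φ is false.
  t (successors {u, v, x, y, t}): φ is false.
For instance, at z:
  At z: Box r is false, s is false, so Box r and s is false.
    At z: Box r requires r at every successor {z, t}.
      r fails at t, so Box r is false at z.
Satisfying worlds: none.

0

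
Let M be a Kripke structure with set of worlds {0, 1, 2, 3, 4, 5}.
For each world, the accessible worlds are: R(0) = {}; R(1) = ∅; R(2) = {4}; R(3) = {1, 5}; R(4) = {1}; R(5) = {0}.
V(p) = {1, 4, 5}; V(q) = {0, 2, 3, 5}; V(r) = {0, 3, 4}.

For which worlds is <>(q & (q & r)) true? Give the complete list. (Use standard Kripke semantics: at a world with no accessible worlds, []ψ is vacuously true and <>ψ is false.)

5

Let φ = <>(q & (q & r)). Evaluate φ at each world:
  0 (successors ∅): φ is false.
  1 (successors ∅): φ is false.
  2 (successors {4}): φ is false.
  3 (successors {1, 5}): φ is false.
  4 (successors {1}): φ is false.
  5 (successors {0}): φ is true.
For instance, at 2:
  At 2: <>(q & (q & r)) requires q & (q & r) at some successor in {4}.
    At 4: q & (q & r) is false.
  So <>(q & (q & r)) is false at 2.
Satisfying worlds: {5}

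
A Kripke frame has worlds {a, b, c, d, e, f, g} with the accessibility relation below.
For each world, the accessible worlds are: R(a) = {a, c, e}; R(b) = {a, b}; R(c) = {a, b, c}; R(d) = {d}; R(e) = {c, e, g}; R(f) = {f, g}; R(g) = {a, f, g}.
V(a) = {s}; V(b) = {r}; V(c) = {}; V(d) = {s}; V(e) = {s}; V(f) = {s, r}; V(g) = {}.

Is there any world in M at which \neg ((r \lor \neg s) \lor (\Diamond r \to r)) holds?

Let φ = \neg ((r \lor \neg s) \lor (\Diamond r \to r)). Evaluate φ at each world:
  a (successors {a, c, e}): φ is false.
  b (successors {a, b}): φ is false.
  c (successors {a, b, c}): φ is false.
  d (successors {d}): φ is false.
  e (successors {c, e, g}): φ is false.
  f (successors {f, g}): φ is false.
  g (successors {a, f, g}): φ is false.
For instance, at c:
  At c: (r \lor \neg s) \lor (\Diamond r \to r) is true, so \neg ((r \lor \neg s) \lor (\Diamond r \to r)) is false.
    At c: r \lor \neg s is true, \Diamond r \to r is false, so (r \lor \neg s) \lor (\Diamond r \to r) is true.
      At c: \Diamond r is true, r is false, so \Diamond r \to r is false.

No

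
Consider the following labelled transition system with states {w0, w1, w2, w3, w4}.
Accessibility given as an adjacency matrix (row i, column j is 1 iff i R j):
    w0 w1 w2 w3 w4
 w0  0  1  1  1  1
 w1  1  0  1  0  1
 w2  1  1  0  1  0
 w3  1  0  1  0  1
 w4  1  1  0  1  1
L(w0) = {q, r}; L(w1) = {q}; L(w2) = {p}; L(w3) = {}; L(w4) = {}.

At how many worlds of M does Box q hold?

0

Recall that Box ψ holds at a world iff ψ holds at every accessible world, and Dia ψ holds iff ψ holds at some accessible world.
Let φ = Box q. Evaluate φ at each world:
  w0 (successors {w1, w2, w3, w4}): φ is false.
  w1 (successors {w0, w2, w4}): φ is false.
  w2 (successors {w0, w1, w3}): φ is false.
  w3 (successors {w0, w2, w4}): φ is false.
  w4 (successors {w0, w1, w3, w4}): φ is false.
For instance, at w4:
  At w4: Box q requires q at every successor {w0, w1, w3, w4}.
    q fails at w3, so Box q is false at w4.
Satisfying worlds: none.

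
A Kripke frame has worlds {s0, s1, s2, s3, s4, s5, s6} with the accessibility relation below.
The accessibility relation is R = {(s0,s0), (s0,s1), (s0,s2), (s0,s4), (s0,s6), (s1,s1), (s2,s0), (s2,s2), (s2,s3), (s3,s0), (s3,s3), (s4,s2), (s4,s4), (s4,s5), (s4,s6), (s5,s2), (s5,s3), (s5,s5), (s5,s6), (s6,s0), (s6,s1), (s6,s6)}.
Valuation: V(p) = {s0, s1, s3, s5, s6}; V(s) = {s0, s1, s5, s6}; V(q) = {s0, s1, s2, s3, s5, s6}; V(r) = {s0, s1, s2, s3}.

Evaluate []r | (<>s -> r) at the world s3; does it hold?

At s3: []r is true, <>s -> r is true, so []r | (<>s -> r) is true.
  At s3: []r requires r at every successor {s0, s3}.
    At s0: r is true.
    At s3: r is true.
  So []r is true at s3.
  At s3: <>s is true, r is true, so <>s -> r is true.
    At s3: <>s requires s at some successor in {s0, s3}.
      s holds at s0, so <>s is true at s3.

Yes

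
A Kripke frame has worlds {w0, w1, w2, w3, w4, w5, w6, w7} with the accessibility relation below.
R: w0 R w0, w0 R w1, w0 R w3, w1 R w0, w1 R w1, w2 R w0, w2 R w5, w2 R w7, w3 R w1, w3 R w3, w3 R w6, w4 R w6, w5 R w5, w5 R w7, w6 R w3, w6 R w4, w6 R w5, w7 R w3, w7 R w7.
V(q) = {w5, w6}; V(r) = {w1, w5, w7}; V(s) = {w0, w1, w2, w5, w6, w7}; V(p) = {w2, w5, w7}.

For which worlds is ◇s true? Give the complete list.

Let φ = ◇s. Evaluate φ at each world:
  w0 (successors {w0, w1, w3}): φ is true.
  w1 (successors {w0, w1}): φ is true.
  w2 (successors {w0, w5, w7}): φ is true.
  w3 (successors {w1, w3, w6}): φ is true.
  w4 (successors {w6}): φ is true.
  w5 (successors {w5, w7}): φ is true.
  w6 (successors {w3, w4, w5}): φ is true.
  w7 (successors {w3, w7}): φ is true.
For instance, at w7:
  At w7: ◇s requires s at some successor in {w3, w7}.
    s holds at w7, so ◇s is true at w7.
Satisfying worlds: {w0, w1, w2, w3, w4, w5, w6, w7}

w0, w1, w2, w3, w4, w5, w6, w7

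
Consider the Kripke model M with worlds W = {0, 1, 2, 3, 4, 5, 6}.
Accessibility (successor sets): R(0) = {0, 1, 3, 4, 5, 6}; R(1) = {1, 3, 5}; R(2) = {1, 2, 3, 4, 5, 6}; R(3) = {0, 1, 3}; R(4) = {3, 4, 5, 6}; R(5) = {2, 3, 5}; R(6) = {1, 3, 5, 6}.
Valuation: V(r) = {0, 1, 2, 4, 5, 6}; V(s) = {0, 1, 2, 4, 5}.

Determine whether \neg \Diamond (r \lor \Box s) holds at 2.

At 2: \Diamond (r \lor \Box s) is true, so \neg \Diamond (r \lor \Box s) is false.
  At 2: \Diamond (r \lor \Box s) requires r \lor \Box s at some successor in {1, 2, 3, 4, 5, 6}.
    r \lor \Box s holds at 1, so \Diamond (r \lor \Box s) is true at 2.
      At 1: r is true, \Box s is false, so r \lor \Box s is true.

No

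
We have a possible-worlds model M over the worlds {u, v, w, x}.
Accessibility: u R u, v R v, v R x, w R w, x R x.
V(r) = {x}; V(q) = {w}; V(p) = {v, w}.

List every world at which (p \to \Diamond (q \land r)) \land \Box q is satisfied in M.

Recall that \Box ψ holds at a world iff ψ holds at every accessible world, and \Diamond ψ holds iff ψ holds at some accessible world.
Let φ = (p \to \Diamond (q \land r)) \land \Box q. Evaluate φ at each world:
  u (successors {u}): φ is false.
  v (successors {v, x}): φ is false.
  w (successors {w}): φ is false.
  x (successors {x}): φ is false.
For instance, at v:
  At v: p \to \Diamond (q \land r) is false, \Box q is false, so (p \to \Diamond (q \land r)) \land \Box q is false.
    At v: p is true, \Diamond (q \land r) is false, so p \to \Diamond (q \land r) is false.
      At v: \Diamond (q \land r) requires q \land r at some successor in {v, x}.
        At v: q \land r is false.
        At x: q \land r is false.
      So \Diamond (q \land r) is false at v.
    At v: \Box q requires q at every successor {v, x}.
      q fails at v, so \Box q is false at v.
Satisfying worlds: none.

none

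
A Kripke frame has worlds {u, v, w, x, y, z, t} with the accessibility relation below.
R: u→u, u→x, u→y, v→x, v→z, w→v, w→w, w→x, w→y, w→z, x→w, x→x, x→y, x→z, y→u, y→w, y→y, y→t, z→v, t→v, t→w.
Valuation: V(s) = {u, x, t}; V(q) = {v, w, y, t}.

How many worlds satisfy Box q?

Let φ = Box q. Evaluate φ at each world:
  u (successors {u, x, y}): φ is false.
  v (successors {x, z}): φ is false.
  w (successors {v, w, x, y, z}): φ is false.
  x (successors {w, x, y, z}): φ is false.
  y (successors {u, w, y, t}): φ is false.
  z (successors {v}): φ is true.
  t (successors {v, w}): φ is true.
For instance, at x:
  At x: Box q requires q at every successor {w, x, y, z}.
    q fails at x, so Box q is false at x.
Satisfying worlds: {z, t}

2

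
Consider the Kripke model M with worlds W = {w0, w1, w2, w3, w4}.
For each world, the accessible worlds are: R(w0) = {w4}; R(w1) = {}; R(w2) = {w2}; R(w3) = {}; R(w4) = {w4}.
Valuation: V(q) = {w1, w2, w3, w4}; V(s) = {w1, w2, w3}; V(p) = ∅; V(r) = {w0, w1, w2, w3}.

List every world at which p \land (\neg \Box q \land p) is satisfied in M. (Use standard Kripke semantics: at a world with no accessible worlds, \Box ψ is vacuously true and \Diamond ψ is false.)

Let φ = p \land (\neg \Box q \land p). Evaluate φ at each world:
  w0 (successors {w4}): φ is false.
  w1 (successors ∅): φ is false.
  w2 (successors {w2}): φ is false.
  w3 (successors ∅): φ is false.
  w4 (successors {w4}): φ is false.
For instance, at w0:
  At w0: p is false, \neg \Box q \land p is false, so p \land (\neg \Box q \land p) is false.
    At w0: \neg \Box q is false, p is false, so \neg \Box q \land p is false.
      At w0: \Box q is true, so \neg \Box q is false.
Satisfying worlds: none.

none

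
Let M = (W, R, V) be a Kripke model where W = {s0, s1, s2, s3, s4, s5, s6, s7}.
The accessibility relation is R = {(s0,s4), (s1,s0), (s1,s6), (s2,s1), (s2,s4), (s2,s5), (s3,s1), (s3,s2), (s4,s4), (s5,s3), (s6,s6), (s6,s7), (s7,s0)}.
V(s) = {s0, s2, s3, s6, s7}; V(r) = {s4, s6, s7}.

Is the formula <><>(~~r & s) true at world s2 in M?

Yes

At s2: <><>(~~r & s) requires <>(~~r & s) at some successor in {s1, s4, s5}.
  <>(~~r & s) holds at s1, so <><>(~~r & s) is true at s2.
    At s1: <>(~~r & s) requires ~~r & s at some successor in {s0, s6}.
      ~~r & s holds at s6, so <>(~~r & s) is true at s1.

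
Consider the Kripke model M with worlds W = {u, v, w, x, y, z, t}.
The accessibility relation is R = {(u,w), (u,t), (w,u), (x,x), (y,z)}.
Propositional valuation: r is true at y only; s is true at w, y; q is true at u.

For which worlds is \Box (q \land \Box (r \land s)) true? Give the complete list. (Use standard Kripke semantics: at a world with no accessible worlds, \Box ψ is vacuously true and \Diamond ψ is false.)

Recall that \Box ψ holds at a world iff ψ holds at every accessible world, and \Diamond ψ holds iff ψ holds at some accessible world.
Let φ = \Box (q \land \Box (r \land s)). Evaluate φ at each world:
  u (successors {w, t}): φ is false.
  v (successors ∅): φ is true.
  w (successors {u}): φ is false.
  x (successors {x}): φ is false.
  y (successors {z}): φ is false.
  z (successors ∅): φ is true.
  t (successors ∅): φ is true.
For instance, at x:
  At x: \Box (q \land \Box (r \land s)) requires q \land \Box (r \land s) at every successor {x}.
    q \land \Box (r \land s) fails at x, so \Box (q \land \Box (r \land s)) is false at x.
      At x: q is false, \Box (r \land s) is false, so q \land \Box (r \land s) is false.
Satisfying worlds: {v, z, t}

v, z, t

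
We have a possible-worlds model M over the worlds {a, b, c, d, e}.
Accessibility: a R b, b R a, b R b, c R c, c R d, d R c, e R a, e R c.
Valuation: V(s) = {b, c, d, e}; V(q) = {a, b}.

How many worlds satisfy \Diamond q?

3

Let φ = \Diamond q. Evaluate φ at each world:
  a (successors {b}): φ is true.
  b (successors {a, b}): φ is true.
  c (successors {c, d}): φ is false.
  d (successors {c}): φ is false.
  e (successors {a, c}): φ is true.
For instance, at a:
  At a: \Diamond q requires q at some successor in {b}.
    q holds at b, so \Diamond q is true at a.
Satisfying worlds: {a, b, e}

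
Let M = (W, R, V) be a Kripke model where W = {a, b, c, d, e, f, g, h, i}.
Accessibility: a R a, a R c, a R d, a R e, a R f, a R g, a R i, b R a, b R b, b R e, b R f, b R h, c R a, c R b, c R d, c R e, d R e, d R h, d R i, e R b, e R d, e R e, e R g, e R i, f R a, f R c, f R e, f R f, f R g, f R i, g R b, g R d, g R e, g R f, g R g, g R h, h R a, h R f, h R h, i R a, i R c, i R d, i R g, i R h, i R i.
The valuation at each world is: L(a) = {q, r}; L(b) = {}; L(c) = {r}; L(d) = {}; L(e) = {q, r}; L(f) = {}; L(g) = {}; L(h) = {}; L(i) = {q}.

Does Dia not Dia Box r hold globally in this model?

Yes

Let φ = Dia not Dia Box r. Evaluate φ at each world:
  a (successors {a, c, d, e, f, g, i}): φ is true.
  b (successors {a, b, e, f, h}): φ is true.
  c (successors {a, b, d, e}): φ is true.
  d (successors {e, h, i}): φ is true.
  e (successors {b, d, e, g, i}): φ is true.
  f (successors {a, c, e, f, g, i}): φ is true.
  g (successors {b, d, e, f, g, h}): φ is true.
  h (successors {a, f, h}): φ is true.
  i (successors {a, c, d, g, h, i}): φ is true.
For instance, at i:
  At i: Dia not Dia Box r requires not Dia Box r at some successor in {a, c, d, g, h, i}.
    not Dia Box r holds at a, so Dia not Dia Box r is true at i.
      At a: Dia Box r is false, so not Dia Box r is true.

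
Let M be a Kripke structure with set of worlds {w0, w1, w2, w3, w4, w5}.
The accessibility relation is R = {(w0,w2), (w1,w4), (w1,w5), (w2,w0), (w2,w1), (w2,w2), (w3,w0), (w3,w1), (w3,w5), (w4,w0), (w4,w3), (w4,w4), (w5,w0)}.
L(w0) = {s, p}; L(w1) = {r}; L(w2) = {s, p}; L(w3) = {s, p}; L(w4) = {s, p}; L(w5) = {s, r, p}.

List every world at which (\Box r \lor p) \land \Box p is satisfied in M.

Let φ = (\Box r \lor p) \land \Box p. Evaluate φ at each world:
  w0 (successors {w2}): φ is true.
  w1 (successors {w4, w5}): φ is false.
  w2 (successors {w0, w1, w2}): φ is false.
  w3 (successors {w0, w1, w5}): φ is false.
  w4 (successors {w0, w3, w4}): φ is true.
  w5 (successors {w0}): φ is true.
For instance, at w0:
  At w0: \Box r \lor p is true, \Box p is true, so (\Box r \lor p) \land \Box p is true.
    At w0: \Box r is false, p is true, so \Box r \lor p is true.
      At w0: \Box r requires r at every successor {w2}.
        r fails at w2, so \Box r is false at w0.
    At w0: \Box p requires p at every successor {w2}.
      At w2: p is true.
    So \Box p is true at w0.
Satisfying worlds: {w0, w4, w5}

w0, w4, w5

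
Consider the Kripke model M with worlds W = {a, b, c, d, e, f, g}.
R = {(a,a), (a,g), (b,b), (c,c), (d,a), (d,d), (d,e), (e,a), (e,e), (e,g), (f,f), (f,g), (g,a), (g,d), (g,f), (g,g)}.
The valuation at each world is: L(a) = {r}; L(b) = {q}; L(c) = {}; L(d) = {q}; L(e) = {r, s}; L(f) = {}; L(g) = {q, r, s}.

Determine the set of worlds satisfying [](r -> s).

Recall that []ψ holds at a world iff ψ holds at every accessible world, and <>ψ holds iff ψ holds at some accessible world.
Let φ = [](r -> s). Evaluate φ at each world:
  a (successors {a, g}): φ is false.
  b (successors {b}): φ is true.
  c (successors {c}): φ is true.
  d (successors {a, d, e}): φ is false.
  e (successors {a, e, g}): φ is false.
  f (successors {f, g}): φ is true.
  g (successors {a, d, f, g}): φ is false.
For instance, at d:
  At d: [](r -> s) requires r -> s at every successor {a, d, e}.
    r -> s fails at a, so [](r -> s) is false at d.
Satisfying worlds: {b, c, f}

b, c, f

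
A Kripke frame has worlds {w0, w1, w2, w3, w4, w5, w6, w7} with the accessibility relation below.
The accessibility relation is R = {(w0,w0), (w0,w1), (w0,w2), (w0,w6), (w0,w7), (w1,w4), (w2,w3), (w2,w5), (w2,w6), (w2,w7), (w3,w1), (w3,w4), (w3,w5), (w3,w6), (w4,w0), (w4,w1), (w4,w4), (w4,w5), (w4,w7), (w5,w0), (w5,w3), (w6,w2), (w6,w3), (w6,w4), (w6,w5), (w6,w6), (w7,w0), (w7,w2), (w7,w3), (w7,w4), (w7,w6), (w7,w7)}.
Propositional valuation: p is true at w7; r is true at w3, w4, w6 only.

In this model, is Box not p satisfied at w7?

At w7: Box not p requires not p at every successor {w0, w2, w3, w4, w6, w7}.
  not p fails at w7, so Box not p is false at w7.

No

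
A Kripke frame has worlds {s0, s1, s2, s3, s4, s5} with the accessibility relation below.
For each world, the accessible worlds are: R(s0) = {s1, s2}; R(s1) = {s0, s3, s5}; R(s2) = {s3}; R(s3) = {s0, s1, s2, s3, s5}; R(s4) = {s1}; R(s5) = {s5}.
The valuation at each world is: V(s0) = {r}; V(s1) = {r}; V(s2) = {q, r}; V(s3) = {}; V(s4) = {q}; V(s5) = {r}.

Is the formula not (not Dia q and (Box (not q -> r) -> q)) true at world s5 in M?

Recall that Box ψ holds at a world iff ψ holds at every accessible world, and Dia ψ holds iff ψ holds at some accessible world.
At s5: not Dia q and (Box (not q -> r) -> q) is false, so not (not Dia q and (Box (not q -> r) -> q)) is true.
  At s5: not Dia q is true, Box (not q -> r) -> q is false, so not Dia q and (Box (not q -> r) -> q) is false.
    At s5: Dia q is false, so not Dia q is true.
      At s5: Dia q requires q at some successor in {s5}.
        At s5: q is false.
      So Dia q is false at s5.
    At s5: Box (not q -> r) is true, q is false, so Box (not q -> r) -> q is false.
      At s5: Box (not q -> r) requires not q -> r at every successor {s5}.
        At s5: not q -> r is true.
      So Box (not q -> r) is true at s5.

Yes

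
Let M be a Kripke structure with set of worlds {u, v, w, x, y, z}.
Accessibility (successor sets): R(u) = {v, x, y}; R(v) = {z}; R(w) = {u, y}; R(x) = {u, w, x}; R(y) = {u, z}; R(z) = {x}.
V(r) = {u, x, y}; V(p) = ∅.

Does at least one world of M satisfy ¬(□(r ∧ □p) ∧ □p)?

Let φ = ¬(□(r ∧ □p) ∧ □p). Evaluate φ at each world:
  u (successors {v, x, y}): φ is true.
  v (successors {z}): φ is true.
  w (successors {u, y}): φ is true.
  x (successors {u, w, x}): φ is true.
  y (successors {u, z}): φ is true.
  z (successors {x}): φ is true.
Detail at u (witness):
  At u: □(r ∧ □p) ∧ □p is false, so ¬(□(r ∧ □p) ∧ □p) is true.
    At u: □(r ∧ □p) is false, □p is false, so □(r ∧ □p) ∧ □p is false.
      At u: □(r ∧ □p) requires r ∧ □p at every successor {v, x, y}.
        r ∧ □p fails at v, so □(r ∧ □p) is false at u.
      At u: □p requires p at every successor {v, x, y}.
        p fails at v, so □p is false at u.

Yes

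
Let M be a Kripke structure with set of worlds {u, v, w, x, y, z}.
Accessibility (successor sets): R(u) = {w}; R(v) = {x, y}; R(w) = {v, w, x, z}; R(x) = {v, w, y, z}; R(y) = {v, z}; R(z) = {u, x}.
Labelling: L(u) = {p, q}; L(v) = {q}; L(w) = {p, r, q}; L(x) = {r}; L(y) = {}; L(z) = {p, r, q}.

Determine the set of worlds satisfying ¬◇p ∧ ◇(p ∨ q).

Let φ = ¬◇p ∧ ◇(p ∨ q). Evaluate φ at each world:
  u (successors {w}): φ is false.
  v (successors {x, y}): φ is false.
  w (successors {v, w, x, z}): φ is false.
  x (successors {v, w, y, z}): φ is false.
  y (successors {v, z}): φ is false.
  z (successors {u, x}): φ is false.
For instance, at v:
  At v: ¬◇p is true, ◇(p ∨ q) is false, so ¬◇p ∧ ◇(p ∨ q) is false.
    At v: ◇p is false, so ¬◇p is true.
      At v: ◇p requires p at some successor in {x, y}.
        At x: p is false.
        At y: p is false.
      So ◇p is false at v.
    At v: ◇(p ∨ q) requires p ∨ q at some successor in {x, y}.
      At x: p ∨ q is false.
      At y: p ∨ q is false.
    So ◇(p ∨ q) is false at v.
Satisfying worlds: none.

none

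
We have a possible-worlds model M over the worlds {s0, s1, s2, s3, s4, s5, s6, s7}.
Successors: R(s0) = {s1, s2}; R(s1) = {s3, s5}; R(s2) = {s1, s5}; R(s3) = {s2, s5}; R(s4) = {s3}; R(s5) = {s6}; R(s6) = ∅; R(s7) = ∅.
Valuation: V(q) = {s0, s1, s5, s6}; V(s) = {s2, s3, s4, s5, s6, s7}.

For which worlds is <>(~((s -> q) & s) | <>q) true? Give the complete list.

Let φ = <>(~((s -> q) & s) | <>q). Evaluate φ at each world:
  s0 (successors {s1, s2}): φ is true.
  s1 (successors {s3, s5}): φ is true.
  s2 (successors {s1, s5}): φ is true.
  s3 (successors {s2, s5}): φ is true.
  s4 (successors {s3}): φ is true.
  s5 (successors {s6}): φ is false.
  s6 (successors ∅): φ is false.
  s7 (successors ∅): φ is false.
For instance, at s2:
  At s2: <>(~((s -> q) & s) | <>q) requires ~((s -> q) & s) | <>q at some successor in {s1, s5}.
    ~((s -> q) & s) | <>q holds at s1, so <>(~((s -> q) & s) | <>q) is true at s2.
      At s1: ~((s -> q) & s) is true, <>q is true, so ~((s -> q) & s) | <>q is true.
Satisfying worlds: {s0, s1, s2, s3, s4}

s0, s1, s2, s3, s4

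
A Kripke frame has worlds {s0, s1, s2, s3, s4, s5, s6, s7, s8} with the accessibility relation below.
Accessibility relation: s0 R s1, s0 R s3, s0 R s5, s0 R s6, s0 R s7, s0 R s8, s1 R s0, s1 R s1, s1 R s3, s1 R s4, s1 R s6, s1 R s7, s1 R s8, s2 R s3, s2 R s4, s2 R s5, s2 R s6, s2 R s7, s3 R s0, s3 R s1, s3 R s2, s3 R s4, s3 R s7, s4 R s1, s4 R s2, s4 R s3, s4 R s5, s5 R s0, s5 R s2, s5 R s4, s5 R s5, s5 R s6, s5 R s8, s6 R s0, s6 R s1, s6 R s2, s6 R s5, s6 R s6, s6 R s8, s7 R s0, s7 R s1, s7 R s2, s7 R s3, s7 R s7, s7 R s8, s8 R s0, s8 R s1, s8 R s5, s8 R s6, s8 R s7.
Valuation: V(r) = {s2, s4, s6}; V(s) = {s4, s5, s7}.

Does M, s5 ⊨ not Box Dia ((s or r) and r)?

At s5: Box Dia ((s or r) and r) is true, so not Box Dia ((s or r) and r) is false.
  At s5: Box Dia ((s or r) and r) requires Dia ((s or r) and r) at every successor {s0, s2, s4, s5, s6, s8}.
    At s0: Dia ((s or r) and r) is true.
    At s2: Dia ((s or r) and r) is true.
    At s4: Dia ((s or r) and r) is true.
    At s5: Dia ((s or r) and r) is true.
    At s6: Dia ((s or r) and r) is true.
    At s8: Dia ((s or r) and r) is true.
  So Box Dia ((s or r) and r) is true at s5.

No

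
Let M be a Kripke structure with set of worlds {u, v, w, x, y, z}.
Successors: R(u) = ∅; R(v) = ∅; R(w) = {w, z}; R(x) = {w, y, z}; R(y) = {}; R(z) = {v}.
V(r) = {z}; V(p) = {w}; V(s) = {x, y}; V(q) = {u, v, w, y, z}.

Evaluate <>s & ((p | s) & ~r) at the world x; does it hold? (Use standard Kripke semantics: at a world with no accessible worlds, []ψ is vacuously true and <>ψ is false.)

Yes

At x: <>s is true, (p | s) & ~r is true, so <>s & ((p | s) & ~r) is true.
  At x: <>s requires s at some successor in {w, y, z}.
    s holds at y, so <>s is true at x.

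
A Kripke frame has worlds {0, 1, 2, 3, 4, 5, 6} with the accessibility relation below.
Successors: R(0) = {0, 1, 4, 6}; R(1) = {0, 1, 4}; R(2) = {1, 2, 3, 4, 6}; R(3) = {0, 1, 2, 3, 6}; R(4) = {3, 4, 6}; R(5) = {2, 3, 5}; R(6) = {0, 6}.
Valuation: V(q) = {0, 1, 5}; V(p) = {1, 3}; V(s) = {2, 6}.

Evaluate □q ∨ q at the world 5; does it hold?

At 5: □q is false, q is true, so □q ∨ q is true.
  At 5: □q requires q at every successor {2, 3, 5}.
    q fails at 2, so □q is false at 5.

Yes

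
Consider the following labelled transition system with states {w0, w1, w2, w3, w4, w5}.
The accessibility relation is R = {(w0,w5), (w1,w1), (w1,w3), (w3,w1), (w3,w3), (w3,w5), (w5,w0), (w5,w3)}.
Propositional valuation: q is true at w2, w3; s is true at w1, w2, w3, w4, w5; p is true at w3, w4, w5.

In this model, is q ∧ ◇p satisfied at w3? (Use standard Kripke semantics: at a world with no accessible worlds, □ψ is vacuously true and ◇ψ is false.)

Yes

At w3: q is true, ◇p is true, so q ∧ ◇p is true.
  At w3: ◇p requires p at some successor in {w1, w3, w5}.
    p holds at w3, so ◇p is true at w3.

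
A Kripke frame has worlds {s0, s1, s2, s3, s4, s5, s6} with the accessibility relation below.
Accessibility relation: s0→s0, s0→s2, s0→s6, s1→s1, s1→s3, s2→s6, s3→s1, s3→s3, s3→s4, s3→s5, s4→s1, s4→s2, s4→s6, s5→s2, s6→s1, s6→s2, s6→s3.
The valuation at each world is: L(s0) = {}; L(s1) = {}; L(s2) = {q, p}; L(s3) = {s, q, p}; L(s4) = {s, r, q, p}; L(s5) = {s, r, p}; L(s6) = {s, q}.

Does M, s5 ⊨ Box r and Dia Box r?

At s5: Box r is false, Dia Box r is false, so Box r and Dia Box r is false.
  At s5: Box r requires r at every successor {s2}.
    r fails at s2, so Box r is false at s5.
  At s5: Dia Box r requires Box r at some successor in {s2}.
    At s2: Box r is false.
  So Dia Box r is false at s5.

No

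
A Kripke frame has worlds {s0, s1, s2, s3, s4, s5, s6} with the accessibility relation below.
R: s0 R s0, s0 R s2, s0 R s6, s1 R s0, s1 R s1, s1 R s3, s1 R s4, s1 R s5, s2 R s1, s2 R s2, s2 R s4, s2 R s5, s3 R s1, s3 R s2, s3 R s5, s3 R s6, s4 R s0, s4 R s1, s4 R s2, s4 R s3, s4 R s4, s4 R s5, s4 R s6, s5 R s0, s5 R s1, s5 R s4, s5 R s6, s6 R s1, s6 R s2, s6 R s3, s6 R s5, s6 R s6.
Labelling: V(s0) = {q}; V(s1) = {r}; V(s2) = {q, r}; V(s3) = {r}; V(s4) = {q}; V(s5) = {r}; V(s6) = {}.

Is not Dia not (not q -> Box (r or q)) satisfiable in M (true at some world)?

No

Let φ = not Dia not (not q -> Box (r or q)). Evaluate φ at each world:
  s0 (successors {s0, s2, s6}): φ is false.
  s1 (successors {s0, s1, s3, s4, s5}): φ is false.
  s2 (successors {s1, s2, s4, s5}): φ is false.
  s3 (successors {s1, s2, s5, s6}): φ is false.
  s4 (successors {s0, s1, s2, s3, s4, s5, s6}): φ is false.
  s5 (successors {s0, s1, s4, s6}): φ is false.
  s6 (successors {s1, s2, s3, s5, s6}): φ is false.
For instance, at s4:
  At s4: Dia not (not q -> Box (r or q)) is true, so not Dia not (not q -> Box (r or q)) is false.
    At s4: Dia not (not q -> Box (r or q)) requires not (not q -> Box (r or q)) at some successor in {s0, s1, s2, s3, s4, s5, s6}.
      not (not q -> Box (r or q)) holds at s3, so Dia not (not q -> Box (r or q)) is true at s4.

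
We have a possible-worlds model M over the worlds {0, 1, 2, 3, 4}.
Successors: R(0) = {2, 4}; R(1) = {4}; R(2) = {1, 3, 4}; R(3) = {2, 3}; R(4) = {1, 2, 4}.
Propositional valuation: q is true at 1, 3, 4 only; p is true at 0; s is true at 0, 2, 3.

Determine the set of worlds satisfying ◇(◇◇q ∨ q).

0, 1, 2, 3, 4

Recall that ◇ψ holds at a world iff ψ holds at some accessible world.
Let φ = ◇(◇◇q ∨ q). Evaluate φ at each world:
  0 (successors {2, 4}): φ is true.
  1 (successors {4}): φ is true.
  2 (successors {1, 3, 4}): φ is true.
  3 (successors {2, 3}): φ is true.
  4 (successors {1, 2, 4}): φ is true.
For instance, at 3:
  At 3: ◇(◇◇q ∨ q) requires ◇◇q ∨ q at some successor in {2, 3}.
    ◇◇q ∨ q holds at 2, so ◇(◇◇q ∨ q) is true at 3.
      At 2: ◇◇q is true, q is false, so ◇◇q ∨ q is true.
Satisfying worlds: {0, 1, 2, 3, 4}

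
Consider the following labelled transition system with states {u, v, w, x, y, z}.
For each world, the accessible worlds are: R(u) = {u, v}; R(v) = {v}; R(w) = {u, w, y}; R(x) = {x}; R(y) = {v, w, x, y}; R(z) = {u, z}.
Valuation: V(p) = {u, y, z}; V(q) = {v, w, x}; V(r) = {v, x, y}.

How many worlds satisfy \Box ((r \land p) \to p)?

6

Let φ = \Box ((r \land p) \to p). Evaluate φ at each world:
  u (successors {u, v}): φ is true.
  v (successors {v}): φ is true.
  w (successors {u, w, y}): φ is true.
  x (successors {x}): φ is true.
  y (successors {v, w, x, y}): φ is true.
  z (successors {u, z}): φ is true.
For instance, at v:
  At v: \Box ((r \land p) \to p) requires (r \land p) \to p at every successor {v}.
    At v: (r \land p) \to p is true.
  So \Box ((r \land p) \to p) is true at v.
Satisfying worlds: {u, v, w, x, y, z}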